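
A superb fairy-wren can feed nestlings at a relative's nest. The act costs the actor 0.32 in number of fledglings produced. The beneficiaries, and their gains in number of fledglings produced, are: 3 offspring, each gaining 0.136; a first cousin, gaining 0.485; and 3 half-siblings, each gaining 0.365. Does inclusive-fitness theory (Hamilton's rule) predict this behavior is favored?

Yes

Hamilton's rule: the trait is favored when the sum of r·B over every recipient exceeds the actor's cost C.
r to an offspring = 0.5 (one parent–offspring link: r = (1/2)^1 = 1/2).
r to a first cousin = 1/8 (first cousins share one grandparent pair — two paths of length 4: r = 2·(1/2)^4 = 1/8).
r to a half-sibling = 1/4 (half-sibs share one parent — one path of length 2: r = (1/2)^2 = 1/4).
Summing one r·B term per recipient: 3·0.5·0.136 + 1·0.125·0.485 + 3·0.25·0.365 = 0.538375.
0.538375 > 0.32: the indirect benefit exceeds the cost.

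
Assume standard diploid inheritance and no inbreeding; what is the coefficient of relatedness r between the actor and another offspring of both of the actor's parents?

Each parent–offspring link contributes a factor of 1/2, and independent paths through distinct common ancestors add.
Full sibs share both parents — two paths of length 2: r = 2·(1/2)^2 = 1/2.

0.5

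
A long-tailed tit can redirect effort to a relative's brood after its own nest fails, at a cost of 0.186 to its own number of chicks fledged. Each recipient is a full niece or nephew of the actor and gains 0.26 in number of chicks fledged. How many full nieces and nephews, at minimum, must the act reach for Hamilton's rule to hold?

3

r to a full niece or nephew = 1/4 (full aunt/uncle↔niece/nephew: two paths of length 3 through the shared grandparent pair: r = 2·(1/2)^3 = 1/4).
Hamilton's rule: n·r·B > C  ⇒  n > C/(r·B) = 0.186/(0.25·0.26) = 2.862.
The smallest integer exceeding 2.862 is 3.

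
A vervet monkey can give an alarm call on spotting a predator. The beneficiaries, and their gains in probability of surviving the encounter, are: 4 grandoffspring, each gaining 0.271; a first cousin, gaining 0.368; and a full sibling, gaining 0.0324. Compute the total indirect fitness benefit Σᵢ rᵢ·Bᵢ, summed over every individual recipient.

r to a grandoffspring = 1/4 (two parent–offspring links: r = (1/2)^2 = 1/4).
r to a first cousin = 0.125 (first cousins share one grandparent pair — two paths of length 4: r = 2·(1/2)^4 = 1/8).
r to a full sibling = 0.5 (full sibs share both parents — two paths of length 2: r = 2·(1/2)^2 = 1/2).
Summing one r·B term per recipient: 4·0.25·0.271 + 1·0.125·0.368 + 1·0.5·0.0324 = 0.3332.

0.3332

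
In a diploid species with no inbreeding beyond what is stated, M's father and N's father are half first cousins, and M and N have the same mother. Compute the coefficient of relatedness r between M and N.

0.265625

With two independent routes of shared ancestry, r is the sum of the two contributions.
M and N are related in two ways: half second cousins through their fathers (r = 1/64) and half-sibs through their shared mother (r = 1/4).
r = 1/64 + 1/4 = 0.265625.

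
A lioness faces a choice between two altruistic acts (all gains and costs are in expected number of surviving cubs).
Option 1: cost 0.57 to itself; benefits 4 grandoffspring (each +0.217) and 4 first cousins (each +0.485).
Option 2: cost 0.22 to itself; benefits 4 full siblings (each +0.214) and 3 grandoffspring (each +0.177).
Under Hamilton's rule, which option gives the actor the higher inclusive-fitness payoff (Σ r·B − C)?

Option 1: r to a grandoffspring = 0.25.
Option 1: r to a first cousin = 0.125.
Option 1: Σ r·B − C = (4·0.25·0.217 + 4·0.125·0.485) − 0.57 = -0.1105.
Option 2: r to a full sibling = 0.5.
Option 2: r to a grandoffspring = 0.25.
Option 2: Σ r·B − C = (4·0.5·0.214 + 3·0.25·0.177) − 0.22 = 0.34075.
Option 2 has the higher net inclusive-fitness payoff.

Option 2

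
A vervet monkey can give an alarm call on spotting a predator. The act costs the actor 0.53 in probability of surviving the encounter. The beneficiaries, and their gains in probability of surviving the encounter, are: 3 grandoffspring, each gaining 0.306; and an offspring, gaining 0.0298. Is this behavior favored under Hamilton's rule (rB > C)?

Hamilton's rule: the trait is favored when the sum of r·B over every recipient exceeds the actor's cost C.
r to a grandoffspring = 0.25 (two parent–offspring links: r = (1/2)^2 = 1/4).
r to an offspring = 0.5 (one parent–offspring link: r = (1/2)^1 = 1/2).
Summing one r·B term per recipient: 3·0.25·0.306 + 1·0.5·0.0298 = 0.2444.
0.2444 < 0.53: the indirect benefit is less than the cost.

No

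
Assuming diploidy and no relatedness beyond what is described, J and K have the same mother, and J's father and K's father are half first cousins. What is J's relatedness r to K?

0.265625

Wright's path rule: contributions from independent ancestry routes add.
J and K are related in two ways: half-sibs through their shared mother (r = 1/4) and half second cousins through their fathers (r = 1/64).
r = 1/4 + 1/64 = 17/64 = 0.265625.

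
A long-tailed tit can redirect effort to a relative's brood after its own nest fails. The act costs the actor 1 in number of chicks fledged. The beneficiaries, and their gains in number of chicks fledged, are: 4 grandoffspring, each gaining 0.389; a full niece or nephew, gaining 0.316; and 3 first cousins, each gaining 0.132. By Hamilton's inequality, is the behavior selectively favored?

No

Hamilton's rule: the trait is favored when the sum of r·B over every recipient exceeds the actor's cost C.
r to a grandoffspring = 0.25 (two parent–offspring links: r = (1/2)^2 = 1/4).
r to a full niece or nephew = 1/4 (full aunt/uncle↔niece/nephew: two paths of length 3 through the shared grandparent pair: r = 2·(1/2)^3 = 1/4).
r to a first cousin = 1/8 (first cousins share one grandparent pair — two paths of length 4: r = 2·(1/2)^4 = 1/8).
Summing one r·B term per recipient: 4·0.25·0.389 + 1·0.25·0.316 + 3·0.125·0.132 = 0.5175.
0.5175 < 1: the indirect benefit is less than the cost.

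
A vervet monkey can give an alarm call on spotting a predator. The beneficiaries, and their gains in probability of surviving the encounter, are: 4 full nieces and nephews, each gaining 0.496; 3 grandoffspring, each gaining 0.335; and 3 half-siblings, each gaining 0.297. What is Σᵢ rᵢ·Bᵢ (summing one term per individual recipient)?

0.97

r to a full niece or nephew = 0.25 (full aunt/uncle↔niece/nephew: two paths of length 3 through the shared grandparent pair: r = 2·(1/2)^3 = 1/4).
r to a grandoffspring = 1/4 (two parent–offspring links: r = (1/2)^2 = 1/4).
r to a half-sibling = 0.25 (half-sibs share one parent — one path of length 2: r = (1/2)^2 = 1/4).
Summing one r·B term per recipient: 4·0.25·0.496 + 3·0.25·0.335 + 3·0.25·0.297 = 0.97.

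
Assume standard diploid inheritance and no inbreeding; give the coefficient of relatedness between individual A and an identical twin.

1

Each parent–offspring link contributes a factor of 1/2, and independent paths through distinct common ancestors add.
Monozygotic twins share every allele identical by descent: r = 1.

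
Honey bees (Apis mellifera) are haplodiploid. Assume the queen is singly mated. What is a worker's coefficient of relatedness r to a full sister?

0.75

Haplodiploid full sisters inherit their father's entire haploid genome identically (contributing 1/2) and on average half of their mother's contribution (1/2 · 1/2 = 1/4); r = 1/2 + 1/4 = 3/4.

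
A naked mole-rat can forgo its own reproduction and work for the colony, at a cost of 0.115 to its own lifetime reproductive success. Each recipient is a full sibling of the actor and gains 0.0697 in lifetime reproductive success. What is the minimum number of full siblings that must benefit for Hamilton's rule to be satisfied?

4

r to a full sibling = 0.5 (full sibs share both parents — two paths of length 2: r = 2·(1/2)^2 = 1/2).
Hamilton's rule: n·r·B > C  ⇒  n > C/(r·B) = 0.115/(0.5·0.0697) = 3.3.
The smallest integer exceeding 3.3 is 4.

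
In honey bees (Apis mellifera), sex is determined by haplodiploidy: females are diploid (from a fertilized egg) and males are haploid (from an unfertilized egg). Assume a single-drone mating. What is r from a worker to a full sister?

Haplodiploid full sisters inherit their father's entire haploid genome identically (contributing 1/2) and on average half of their mother's contribution (1/2 · 1/2 = 1/4); r = 1/2 + 1/4 = 3/4.

0.75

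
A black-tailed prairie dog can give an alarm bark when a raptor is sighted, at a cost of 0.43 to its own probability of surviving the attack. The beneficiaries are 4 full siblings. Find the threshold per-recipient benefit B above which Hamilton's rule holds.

0.215

r to a full sibling = 0.5 (full sibs share both parents — two paths of length 2: r = 2·(1/2)^2 = 1/2).
Hamilton's rule with n recipients of equal r: n·r·B > C, so B > C/(n·r) = 0.43/(4·0.5) = 0.215.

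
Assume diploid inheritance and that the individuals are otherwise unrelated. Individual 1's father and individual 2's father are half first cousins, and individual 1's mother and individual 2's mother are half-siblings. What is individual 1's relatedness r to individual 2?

0.078125

Independent pedigree routes through distinct common ancestors add.
Individual 1 and individual 2 are related in two ways: half second cousins through their fathers (r = 1/64) and half first cousins through their mothers (r = 1/16).
r = 1/64 + 1/16 = 5/64 = 0.078125.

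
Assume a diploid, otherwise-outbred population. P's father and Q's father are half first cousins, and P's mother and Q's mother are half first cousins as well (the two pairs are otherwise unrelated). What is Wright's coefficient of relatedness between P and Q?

Relatedness sums over independent paths through distinct common ancestors.
P and Q are related in two ways: half second cousins through their fathers (r = 1/64) and half second cousins through their mothers (r = 1/64).
r = 1/64 + 1/64 = 1/32 = 0.03125.

0.03125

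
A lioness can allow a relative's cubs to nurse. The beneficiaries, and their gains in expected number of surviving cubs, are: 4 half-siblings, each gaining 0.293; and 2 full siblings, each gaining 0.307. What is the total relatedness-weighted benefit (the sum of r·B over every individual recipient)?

r to a half-sibling = 1/4 (half-sibs share one parent — one path of length 2: r = (1/2)^2 = 1/4).
r to a full sibling = 0.5 (full sibs share both parents — two paths of length 2: r = 2·(1/2)^2 = 1/2).
Summing one r·B term per recipient: 4·0.25·0.293 + 2·0.5·0.307 = 0.6.

0.6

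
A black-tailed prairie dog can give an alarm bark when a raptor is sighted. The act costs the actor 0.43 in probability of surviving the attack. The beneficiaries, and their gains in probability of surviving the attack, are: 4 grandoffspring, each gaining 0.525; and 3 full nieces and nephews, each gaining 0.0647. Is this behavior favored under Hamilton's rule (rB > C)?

Hamilton's rule: the trait is favored when the sum of r·B over every recipient exceeds the actor's cost C.
r to a grandoffspring = 0.25 (two parent–offspring links: r = (1/2)^2 = 1/4).
r to a full niece or nephew = 1/4 (full aunt/uncle↔niece/nephew: two paths of length 3 through the shared grandparent pair: r = 2·(1/2)^3 = 1/4).
Summing one r·B term per recipient: 4·0.25·0.525 + 3·0.25·0.0647 = 0.573525.
0.573525 > 0.43: the indirect benefit exceeds the cost.

Yes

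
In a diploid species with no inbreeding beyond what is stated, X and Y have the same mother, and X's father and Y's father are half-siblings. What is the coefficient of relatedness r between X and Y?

With two independent routes of shared ancestry, r is the sum of the two contributions.
X and Y are related in two ways: half-sibs through their shared mother (r = 1/4) and half first cousins through their fathers (r = 1/16).
r = 1/4 + 1/16 = 0.3125.

0.3125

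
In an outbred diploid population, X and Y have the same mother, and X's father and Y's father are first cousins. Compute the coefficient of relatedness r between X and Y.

0.28125

With two independent routes of shared ancestry, r is the sum of the two contributions.
X and Y are related in two ways: half-sibs through their shared mother (r = 1/4) and second cousins through their fathers (r = 1/32).
r = 1/4 + 1/32 = 9/32 = 0.28125.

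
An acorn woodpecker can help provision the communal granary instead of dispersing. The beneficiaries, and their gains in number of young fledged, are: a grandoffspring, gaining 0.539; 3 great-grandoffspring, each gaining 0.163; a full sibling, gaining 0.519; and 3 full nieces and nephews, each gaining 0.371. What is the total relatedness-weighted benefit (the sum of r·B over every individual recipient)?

r to a grandoffspring = 0.25 (two parent–offspring links: r = (1/2)^2 = 1/4).
r to a great-grandoffspring = 0.125 (three parent–offspring links: r = (1/2)^3 = 1/8).
r to a full sibling = 0.5 (full sibs share both parents — two paths of length 2: r = 2·(1/2)^2 = 1/2).
r to a full niece or nephew = 1/4 (full aunt/uncle↔niece/nephew: two paths of length 3 through the shared grandparent pair: r = 2·(1/2)^3 = 1/4).
Summing one r·B term per recipient: 1·0.25·0.539 + 3·0.125·0.163 + 1·0.5·0.519 + 3·0.25·0.371 = 0.733625.

0.733625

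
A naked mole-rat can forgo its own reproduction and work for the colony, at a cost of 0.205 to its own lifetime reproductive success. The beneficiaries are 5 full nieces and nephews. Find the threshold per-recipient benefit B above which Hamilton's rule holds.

r to a full niece or nephew = 1/4 (full aunt/uncle↔niece/nephew: two paths of length 3 through the shared grandparent pair: r = 2·(1/2)^3 = 1/4).
Hamilton's rule with n recipients of equal r: n·r·B > C, so B > C/(n·r) = 0.205/(5·0.25) = 0.164.

0.164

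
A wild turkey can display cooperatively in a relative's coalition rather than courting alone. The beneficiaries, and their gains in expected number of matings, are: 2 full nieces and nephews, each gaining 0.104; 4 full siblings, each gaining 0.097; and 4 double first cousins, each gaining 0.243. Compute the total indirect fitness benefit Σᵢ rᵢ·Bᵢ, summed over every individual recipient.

0.489

r to a full niece or nephew = 1/4 (full aunt/uncle↔niece/nephew: two paths of length 3 through the shared grandparent pair: r = 2·(1/2)^3 = 1/4).
r to a full sibling = 0.5 (full sibs share both parents — two paths of length 2: r = 2·(1/2)^2 = 1/2).
r to a double first cousin = 1/4 (double first cousins share both grandparent pairs — four paths of length 4: r = 4·(1/2)^4 = 1/4).
Summing one r·B term per recipient: 2·0.25·0.104 + 4·0.5·0.097 + 4·0.25·0.243 = 0.489.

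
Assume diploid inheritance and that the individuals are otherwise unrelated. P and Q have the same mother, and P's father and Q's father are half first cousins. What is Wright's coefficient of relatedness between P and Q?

With two independent routes of shared ancestry, r is the sum of the two contributions.
P and Q are related in two ways: half-sibs through their shared mother (r = 1/4) and half second cousins through their fathers (r = 1/64).
r = 1/4 + 1/64 = 0.265625.

0.265625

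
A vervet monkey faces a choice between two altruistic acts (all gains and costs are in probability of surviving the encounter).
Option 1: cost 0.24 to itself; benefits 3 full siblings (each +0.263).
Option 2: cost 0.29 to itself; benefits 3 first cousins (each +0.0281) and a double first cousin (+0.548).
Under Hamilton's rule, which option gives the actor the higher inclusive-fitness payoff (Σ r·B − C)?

Option 1: r to a full sibling = 0.5.
Option 1: Σ r·B − C = (3·0.5·0.263) − 0.24 = 0.1545.
Option 2: r to a first cousin = 0.125.
Option 2: r to a double first cousin = 0.25.
Option 2: Σ r·B − C = (3·0.125·0.0281 + 1·0.25·0.548) − 0.29 = -0.1424625.
Option 1 has the higher net inclusive-fitness payoff.

Option 1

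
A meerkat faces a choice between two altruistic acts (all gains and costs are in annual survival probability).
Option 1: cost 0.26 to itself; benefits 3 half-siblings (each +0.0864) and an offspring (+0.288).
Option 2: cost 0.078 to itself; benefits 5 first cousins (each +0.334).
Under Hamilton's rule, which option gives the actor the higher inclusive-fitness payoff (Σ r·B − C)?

Option 1: r to a half-sibling = 0.25.
Option 1: r to an offspring = 0.5.
Option 1: Σ r·B − C = (3·0.25·0.0864 + 1·0.5·0.288) − 0.26 = -0.0512.
Option 2: r to a first cousin = 0.125.
Option 2: Σ r·B − C = (5·0.125·0.334) − 0.078 = 0.13075.
Option 2 has the higher net inclusive-fitness payoff.

Option 2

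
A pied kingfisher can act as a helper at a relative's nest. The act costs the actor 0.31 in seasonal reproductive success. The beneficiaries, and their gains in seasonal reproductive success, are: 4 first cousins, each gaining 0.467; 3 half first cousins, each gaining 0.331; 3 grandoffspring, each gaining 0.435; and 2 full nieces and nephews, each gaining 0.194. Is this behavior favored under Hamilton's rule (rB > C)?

Yes

Hamilton's rule: the trait is favored when the sum of r·B over every recipient exceeds the actor's cost C.
r to a first cousin = 1/8 (first cousins share one grandparent pair — two paths of length 4: r = 2·(1/2)^4 = 1/8).
r to a half first cousin = 1/16 (half first cousins share one grandparent — one path of length 4: r = (1/2)^4 = 1/16).
r to a grandoffspring = 1/4 (two parent–offspring links: r = (1/2)^2 = 1/4).
r to a full niece or nephew = 0.25 (full aunt/uncle↔niece/nephew: two paths of length 3 through the shared grandparent pair: r = 2·(1/2)^3 = 1/4).
Summing one r·B term per recipient: 4·0.125·0.467 + 3·0.0625·0.331 + 3·0.25·0.435 + 2·0.25·0.194 = 0.7188125.
0.7188125 > 0.31: the indirect benefit exceeds the cost.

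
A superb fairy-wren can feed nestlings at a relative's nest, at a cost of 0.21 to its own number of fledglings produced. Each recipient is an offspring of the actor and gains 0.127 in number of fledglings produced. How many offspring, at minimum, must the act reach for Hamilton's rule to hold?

4

r to an offspring = 1/2 (one parent–offspring link: r = (1/2)^1 = 1/2).
Hamilton's rule: n·r·B > C  ⇒  n > C/(r·B) = 0.21/(0.5·0.127) = 3.307.
The smallest integer exceeding 3.307 is 4.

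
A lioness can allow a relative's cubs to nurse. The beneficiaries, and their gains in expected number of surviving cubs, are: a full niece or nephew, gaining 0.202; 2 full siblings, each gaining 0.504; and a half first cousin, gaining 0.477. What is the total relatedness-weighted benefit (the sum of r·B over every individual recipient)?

r to a full niece or nephew = 1/4 (full aunt/uncle↔niece/nephew: two paths of length 3 through the shared grandparent pair: r = 2·(1/2)^3 = 1/4).
r to a full sibling = 0.5 (full sibs share both parents — two paths of length 2: r = 2·(1/2)^2 = 1/2).
r to a half first cousin = 1/16 (half first cousins share one grandparent — one path of length 4: r = (1/2)^4 = 1/16).
Summing one r·B term per recipient: 1·0.25·0.202 + 2·0.5·0.504 + 1·0.0625·0.477 = 0.5843125.

0.5843125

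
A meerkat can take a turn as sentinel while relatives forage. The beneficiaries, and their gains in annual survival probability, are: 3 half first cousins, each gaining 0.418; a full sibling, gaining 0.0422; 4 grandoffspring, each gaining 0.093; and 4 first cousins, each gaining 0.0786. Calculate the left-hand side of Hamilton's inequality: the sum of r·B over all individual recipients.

r to a half first cousin = 1/16 (half first cousins share one grandparent — one path of length 4: r = (1/2)^4 = 1/16).
r to a full sibling = 0.5 (full sibs share both parents — two paths of length 2: r = 2·(1/2)^2 = 1/2).
r to a grandoffspring = 1/4 (two parent–offspring links: r = (1/2)^2 = 1/4).
r to a first cousin = 1/8 (first cousins share one grandparent pair — two paths of length 4: r = 2·(1/2)^4 = 1/8).
Summing one r·B term per recipient: 3·0.0625·0.418 + 1·0.5·0.0422 + 4·0.25·0.093 + 4·0.125·0.0786 = 0.231775.

0.231775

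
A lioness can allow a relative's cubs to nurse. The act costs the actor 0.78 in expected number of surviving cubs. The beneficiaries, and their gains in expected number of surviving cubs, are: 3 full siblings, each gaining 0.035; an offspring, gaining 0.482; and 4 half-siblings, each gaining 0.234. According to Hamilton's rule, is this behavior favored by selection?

No

Hamilton's rule: the trait is favored when the sum of r·B over every recipient exceeds the actor's cost C.
r to a full sibling = 1/2 (full sibs share both parents — two paths of length 2: r = 2·(1/2)^2 = 1/2).
r to an offspring = 0.5 (one parent–offspring link: r = (1/2)^1 = 1/2).
r to a half-sibling = 0.25 (half-sibs share one parent — one path of length 2: r = (1/2)^2 = 1/4).
Summing one r·B term per recipient: 3·0.5·0.035 + 1·0.5·0.482 + 4·0.25·0.234 = 0.5275.
0.5275 < 0.78: the indirect benefit is less than the cost.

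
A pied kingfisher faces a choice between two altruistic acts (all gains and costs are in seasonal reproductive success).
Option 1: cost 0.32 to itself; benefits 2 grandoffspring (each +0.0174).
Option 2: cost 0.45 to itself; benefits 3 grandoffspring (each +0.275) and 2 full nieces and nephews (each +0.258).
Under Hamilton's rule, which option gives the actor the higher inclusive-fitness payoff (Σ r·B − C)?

Option 1: r to a grandoffspring = 0.25.
Option 1: Σ r·B − C = (2·0.25·0.0174) − 0.32 = -0.3113.
Option 2: r to a grandoffspring = 0.25.
Option 2: r to a full niece or nephew = 0.25.
Option 2: Σ r·B − C = (3·0.25·0.275 + 2·0.25·0.258) − 0.45 = -0.11475.
Option 2 has the higher net inclusive-fitness payoff.

Option 2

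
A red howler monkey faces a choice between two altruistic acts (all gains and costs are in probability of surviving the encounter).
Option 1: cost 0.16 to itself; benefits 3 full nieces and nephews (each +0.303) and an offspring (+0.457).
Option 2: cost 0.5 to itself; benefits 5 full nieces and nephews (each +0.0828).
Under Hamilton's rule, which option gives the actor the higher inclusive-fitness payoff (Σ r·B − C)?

Option 1: r to a full niece or nephew = 0.25.
Option 1: r to an offspring = 0.5.
Option 1: Σ r·B − C = (3·0.25·0.303 + 1·0.5·0.457) − 0.16 = 0.29575.
Option 2: r to a full niece or nephew = 0.25.
Option 2: Σ r·B − C = (5·0.25·0.0828) − 0.5 = -0.3965.
Option 1 has the higher net inclusive-fitness payoff.

Option 1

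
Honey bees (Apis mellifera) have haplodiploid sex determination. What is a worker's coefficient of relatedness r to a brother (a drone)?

0.25

Her haploid brother carries none of their father's genes and a random half of their mother's genome; that half matches the maternal half of her own genome with probability 1/2: r = 1/2 · 1/2 = 1/4.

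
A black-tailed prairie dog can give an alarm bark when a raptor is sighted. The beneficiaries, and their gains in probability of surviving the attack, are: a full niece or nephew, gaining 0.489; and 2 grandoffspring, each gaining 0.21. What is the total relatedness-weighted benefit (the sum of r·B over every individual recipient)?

r to a full niece or nephew = 0.25 (full aunt/uncle↔niece/nephew: two paths of length 3 through the shared grandparent pair: r = 2·(1/2)^3 = 1/4).
r to a grandoffspring = 1/4 (two parent–offspring links: r = (1/2)^2 = 1/4).
Summing one r·B term per recipient: 1·0.25·0.489 + 2·0.25·0.21 = 0.22725.

0.22725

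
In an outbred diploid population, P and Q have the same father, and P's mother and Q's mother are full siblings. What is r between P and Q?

Wright's path rule: contributions from independent ancestry routes add.
P and Q are related in two ways: half-sibs through their shared father (r = 1/4) and first cousins through their mothers (r = 1/8).
r = 1/4 + 1/8 = 3/8 = 0.375.

0.375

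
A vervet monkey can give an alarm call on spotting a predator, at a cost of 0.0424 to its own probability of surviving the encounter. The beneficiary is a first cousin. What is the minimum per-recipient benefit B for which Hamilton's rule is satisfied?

r to a first cousin = 1/8 (first cousins share one grandparent pair — two paths of length 4: r = 2·(1/2)^4 = 1/8).
Hamilton's rule with n recipients of equal r: n·r·B > C, so B > C/(n·r) = 0.0424/(1·0.125) = 0.3392.

0.3392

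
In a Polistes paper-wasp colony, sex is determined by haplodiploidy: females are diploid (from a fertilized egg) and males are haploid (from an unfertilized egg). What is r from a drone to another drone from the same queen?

Haploid brothers each carry a random half of the queen's diploid genome, so on average they share half: r = 1/2.

0.5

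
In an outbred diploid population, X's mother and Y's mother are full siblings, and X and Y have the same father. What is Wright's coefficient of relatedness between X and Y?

Relatedness sums over independent paths through distinct common ancestors.
X and Y are related in two ways: first cousins through their mothers (r = 1/8) and half-sibs through their shared father (r = 1/4).
r = 1/8 + 1/4 = 0.375.

0.375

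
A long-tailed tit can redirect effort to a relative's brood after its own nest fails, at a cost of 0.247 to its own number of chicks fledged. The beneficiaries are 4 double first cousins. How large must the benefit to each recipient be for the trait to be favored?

r to a double first cousin = 0.25 (double first cousins share both grandparent pairs — four paths of length 4: r = 4·(1/2)^4 = 1/4).
Hamilton's rule with n recipients of equal r: n·r·B > C, so B > C/(n·r) = 0.247/(4·0.25) = 0.247.

0.247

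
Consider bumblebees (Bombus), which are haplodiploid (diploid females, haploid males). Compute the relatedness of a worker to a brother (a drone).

0.25

Her haploid brother carries none of their father's genes and a random half of their mother's genome; that half matches the maternal half of her own genome with probability 1/2: r = 1/2 · 1/2 = 1/4.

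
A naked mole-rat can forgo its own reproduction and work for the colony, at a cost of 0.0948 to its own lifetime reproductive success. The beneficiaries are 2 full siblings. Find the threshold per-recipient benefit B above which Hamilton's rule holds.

r to a full sibling = 1/2 (full sibs share both parents — two paths of length 2: r = 2·(1/2)^2 = 1/2).
Hamilton's rule with n recipients of equal r: n·r·B > C, so B > C/(n·r) = 0.0948/(2·0.5) = 0.0948.

0.0948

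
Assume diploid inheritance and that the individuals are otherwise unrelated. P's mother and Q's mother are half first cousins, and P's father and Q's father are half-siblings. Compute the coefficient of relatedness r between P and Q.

0.078125

Independent pedigree routes through distinct common ancestors add.
P and Q are related in two ways: half second cousins through their mothers (r = 1/64) and half first cousins through their fathers (r = 1/16).
r = 1/64 + 1/16 = 0.078125.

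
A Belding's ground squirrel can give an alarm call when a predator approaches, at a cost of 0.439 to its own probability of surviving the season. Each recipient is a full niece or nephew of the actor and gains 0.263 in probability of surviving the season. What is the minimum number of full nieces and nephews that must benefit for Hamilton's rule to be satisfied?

7

r to a full niece or nephew = 0.25 (full aunt/uncle↔niece/nephew: two paths of length 3 through the shared grandparent pair: r = 2·(1/2)^3 = 1/4).
Hamilton's rule: n·r·B > C  ⇒  n > C/(r·B) = 0.439/(0.25·0.263) = 6.677.
The smallest integer exceeding 6.677 is 7.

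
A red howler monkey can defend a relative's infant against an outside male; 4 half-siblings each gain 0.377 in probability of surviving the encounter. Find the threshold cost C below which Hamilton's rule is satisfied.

r to a half-sibling = 0.25 (half-sibs share one parent — one path of length 2: r = (1/2)^2 = 1/4).
Hamilton's rule: n·r·B > C, so the trait is favored while C < n·r·B = 4·0.25·0.377 = 0.377.

0.377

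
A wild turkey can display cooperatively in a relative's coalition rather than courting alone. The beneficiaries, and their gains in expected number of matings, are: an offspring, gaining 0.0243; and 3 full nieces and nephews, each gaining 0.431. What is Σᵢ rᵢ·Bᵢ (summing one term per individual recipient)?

r to an offspring = 0.5 (one parent–offspring link: r = (1/2)^1 = 1/2).
r to a full niece or nephew = 1/4 (full aunt/uncle↔niece/nephew: two paths of length 3 through the shared grandparent pair: r = 2·(1/2)^3 = 1/4).
Summing one r·B term per recipient: 1·0.5·0.0243 + 3·0.25·0.431 = 0.3354.

0.3354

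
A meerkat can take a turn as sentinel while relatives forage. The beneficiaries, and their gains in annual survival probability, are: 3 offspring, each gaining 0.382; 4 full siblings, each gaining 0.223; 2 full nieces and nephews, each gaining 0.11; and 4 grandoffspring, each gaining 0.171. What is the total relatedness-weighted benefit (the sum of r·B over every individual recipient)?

1.245

r to an offspring = 0.5 (one parent–offspring link: r = (1/2)^1 = 1/2).
r to a full sibling = 1/2 (full sibs share both parents — two paths of length 2: r = 2·(1/2)^2 = 1/2).
r to a full niece or nephew = 0.25 (full aunt/uncle↔niece/nephew: two paths of length 3 through the shared grandparent pair: r = 2·(1/2)^3 = 1/4).
r to a grandoffspring = 1/4 (two parent–offspring links: r = (1/2)^2 = 1/4).
Summing one r·B term per recipient: 3·0.5·0.382 + 4·0.5·0.223 + 2·0.25·0.11 + 4·0.25·0.171 = 1.245.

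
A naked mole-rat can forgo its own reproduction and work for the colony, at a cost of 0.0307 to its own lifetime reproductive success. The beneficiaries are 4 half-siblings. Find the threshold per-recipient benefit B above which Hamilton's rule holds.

0.0307

r to a half-sibling = 1/4 (half-sibs share one parent — one path of length 2: r = (1/2)^2 = 1/4).
Hamilton's rule with n recipients of equal r: n·r·B > C, so B > C/(n·r) = 0.0307/(4·0.25) = 0.0307.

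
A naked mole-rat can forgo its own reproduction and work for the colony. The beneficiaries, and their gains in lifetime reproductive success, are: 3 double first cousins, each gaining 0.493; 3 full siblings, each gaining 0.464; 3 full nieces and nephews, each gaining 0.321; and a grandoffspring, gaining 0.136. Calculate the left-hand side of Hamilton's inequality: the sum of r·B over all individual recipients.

1.3405

r to a double first cousin = 0.25 (double first cousins share both grandparent pairs — four paths of length 4: r = 4·(1/2)^4 = 1/4).
r to a full sibling = 1/2 (full sibs share both parents — two paths of length 2: r = 2·(1/2)^2 = 1/2).
r to a full niece or nephew = 0.25 (full aunt/uncle↔niece/nephew: two paths of length 3 through the shared grandparent pair: r = 2·(1/2)^3 = 1/4).
r to a grandoffspring = 1/4 (two parent–offspring links: r = (1/2)^2 = 1/4).
Summing one r·B term per recipient: 3·0.25·0.493 + 3·0.5·0.464 + 3·0.25·0.321 + 1·0.25·0.136 = 1.3405.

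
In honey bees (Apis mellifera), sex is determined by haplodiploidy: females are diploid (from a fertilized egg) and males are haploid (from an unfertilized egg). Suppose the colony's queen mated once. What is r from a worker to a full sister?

0.75

Haplodiploid full sisters inherit their father's entire haploid genome identically (contributing 1/2) and on average half of their mother's contribution (1/2 · 1/2 = 1/4); r = 1/2 + 1/4 = 3/4.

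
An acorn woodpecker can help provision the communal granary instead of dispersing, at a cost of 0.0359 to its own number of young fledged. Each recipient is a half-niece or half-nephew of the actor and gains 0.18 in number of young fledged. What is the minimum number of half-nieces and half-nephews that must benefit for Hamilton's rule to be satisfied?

2

r to a half-niece or half-nephew = 1/8 (half-aunt/uncle↔niece/nephew: one path of length 3: r = (1/2)^3 = 1/8).
Hamilton's rule: n·r·B > C  ⇒  n > C/(r·B) = 0.0359/(0.125·0.18) = 1.596.
The smallest integer exceeding 1.596 is 2.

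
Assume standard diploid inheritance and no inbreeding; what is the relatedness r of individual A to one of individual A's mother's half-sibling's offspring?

Each parent–offspring link contributes a factor of 1/2, and independent paths through distinct common ancestors add.
Half first cousins share one grandparent — one path of length 4: r = (1/2)^4 = 1/16.

0.0625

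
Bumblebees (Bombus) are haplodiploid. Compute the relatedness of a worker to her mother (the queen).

One meiotic link between diploid queen and diploid daughter: r = 1/2.

0.5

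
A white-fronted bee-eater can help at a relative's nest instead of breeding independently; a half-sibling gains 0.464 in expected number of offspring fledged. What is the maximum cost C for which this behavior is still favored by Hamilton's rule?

0.116

r to a half-sibling = 0.25 (half-sibs share one parent — one path of length 2: r = (1/2)^2 = 1/4).
Hamilton's rule: n·r·B > C, so the trait is favored while C < n·r·B = 1·0.25·0.464 = 0.116.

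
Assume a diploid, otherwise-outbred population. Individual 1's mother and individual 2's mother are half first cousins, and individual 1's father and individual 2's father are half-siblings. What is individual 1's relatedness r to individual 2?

0.078125

Independent pedigree routes through distinct common ancestors add.
Individual 1 and individual 2 are related in two ways: half second cousins through their mothers (r = 1/64) and half first cousins through their fathers (r = 1/16).
r = 1/64 + 1/16 = 0.078125.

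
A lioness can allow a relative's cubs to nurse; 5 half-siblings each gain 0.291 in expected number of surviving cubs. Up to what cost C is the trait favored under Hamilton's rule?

0.36375

r to a half-sibling = 1/4 (half-sibs share one parent — one path of length 2: r = (1/2)^2 = 1/4).
Hamilton's rule: n·r·B > C, so the trait is favored while C < n·r·B = 5·0.25·0.291 = 0.36375.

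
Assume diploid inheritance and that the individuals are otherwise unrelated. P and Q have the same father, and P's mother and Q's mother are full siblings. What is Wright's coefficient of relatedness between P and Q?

Relatedness sums over independent paths through distinct common ancestors.
P and Q are related in two ways: half-sibs through their shared father (r = 1/4) and first cousins through their mothers (r = 1/8).
r = 1/4 + 1/8 = 0.375.

0.375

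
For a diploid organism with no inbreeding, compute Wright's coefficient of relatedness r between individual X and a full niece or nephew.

Full aunt/uncle↔niece/nephew: two paths of length 3 through the shared grandparent pair: r = 2·(1/2)^3 = 1/4.

0.25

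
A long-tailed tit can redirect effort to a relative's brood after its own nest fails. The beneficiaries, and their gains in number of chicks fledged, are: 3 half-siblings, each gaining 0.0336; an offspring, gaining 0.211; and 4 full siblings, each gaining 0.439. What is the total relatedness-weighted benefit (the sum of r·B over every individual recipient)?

r to a half-sibling = 1/4 (half-sibs share one parent — one path of length 2: r = (1/2)^2 = 1/4).
r to an offspring = 0.5 (one parent–offspring link: r = (1/2)^1 = 1/2).
r to a full sibling = 0.5 (full sibs share both parents — two paths of length 2: r = 2·(1/2)^2 = 1/2).
Summing one r·B term per recipient: 3·0.25·0.0336 + 1·0.5·0.211 + 4·0.5·0.439 = 1.0087.

1.0087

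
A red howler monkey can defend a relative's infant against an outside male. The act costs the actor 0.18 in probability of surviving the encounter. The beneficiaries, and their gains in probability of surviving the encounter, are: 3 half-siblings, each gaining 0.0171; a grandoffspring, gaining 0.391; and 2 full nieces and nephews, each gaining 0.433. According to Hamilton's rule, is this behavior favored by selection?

Hamilton's rule: the trait is favored when the sum of r·B over every recipient exceeds the actor's cost C.
r to a half-sibling = 0.25 (half-sibs share one parent — one path of length 2: r = (1/2)^2 = 1/4).
r to a grandoffspring = 0.25 (two parent–offspring links: r = (1/2)^2 = 1/4).
r to a full niece or nephew = 1/4 (full aunt/uncle↔niece/nephew: two paths of length 3 through the shared grandparent pair: r = 2·(1/2)^3 = 1/4).
Summing one r·B term per recipient: 3·0.25·0.0171 + 1·0.25·0.391 + 2·0.25·0.433 = 0.327075.
0.327075 > 0.18: the indirect benefit exceeds the cost.

Yes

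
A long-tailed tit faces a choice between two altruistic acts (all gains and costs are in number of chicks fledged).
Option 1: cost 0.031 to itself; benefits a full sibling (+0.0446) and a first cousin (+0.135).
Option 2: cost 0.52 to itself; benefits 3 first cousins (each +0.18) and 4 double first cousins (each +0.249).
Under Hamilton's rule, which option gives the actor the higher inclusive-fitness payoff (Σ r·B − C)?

Option 1

Option 1: r to a full sibling = 0.5.
Option 1: r to a first cousin = 0.125.
Option 1: Σ r·B − C = (1·0.5·0.0446 + 1·0.125·0.135) − 0.031 = 0.008175.
Option 2: r to a first cousin = 0.125.
Option 2: r to a double first cousin = 0.25.
Option 2: Σ r·B − C = (3·0.125·0.18 + 4·0.25·0.249) − 0.52 = -0.2035.
Option 1 has the higher net inclusive-fitness payoff.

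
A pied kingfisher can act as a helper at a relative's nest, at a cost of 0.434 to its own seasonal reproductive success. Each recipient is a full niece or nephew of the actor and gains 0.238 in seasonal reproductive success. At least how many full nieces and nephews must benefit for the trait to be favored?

8

r to a full niece or nephew = 0.25 (full aunt/uncle↔niece/nephew: two paths of length 3 through the shared grandparent pair: r = 2·(1/2)^3 = 1/4).
Hamilton's rule: n·r·B > C  ⇒  n > C/(r·B) = 0.434/(0.25·0.238) = 7.294.
The smallest integer exceeding 7.294 is 8.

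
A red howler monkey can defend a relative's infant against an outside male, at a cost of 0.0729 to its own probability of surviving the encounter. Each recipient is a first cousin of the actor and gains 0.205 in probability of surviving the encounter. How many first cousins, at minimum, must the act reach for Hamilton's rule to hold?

3

r to a first cousin = 1/8 (first cousins share one grandparent pair — two paths of length 4: r = 2·(1/2)^4 = 1/8).
Hamilton's rule: n·r·B > C  ⇒  n > C/(r·B) = 0.0729/(0.125·0.205) = 2.845.
The smallest integer exceeding 2.845 is 3.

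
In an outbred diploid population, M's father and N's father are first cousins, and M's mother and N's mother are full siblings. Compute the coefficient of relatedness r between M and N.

Independent pedigree routes through distinct common ancestors add.
M and N are related in two ways: second cousins through their fathers (r = 1/32) and first cousins through their mothers (r = 1/8).
r = 1/32 + 1/8 = 5/32 = 0.15625.

0.15625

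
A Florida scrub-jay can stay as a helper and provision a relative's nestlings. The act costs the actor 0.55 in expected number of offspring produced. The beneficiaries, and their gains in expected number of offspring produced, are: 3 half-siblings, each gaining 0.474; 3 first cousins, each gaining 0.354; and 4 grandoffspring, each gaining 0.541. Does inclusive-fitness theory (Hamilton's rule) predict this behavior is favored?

Hamilton's rule: the trait is favored when the sum of r·B over every recipient exceeds the actor's cost C.
r to a half-sibling = 0.25 (half-sibs share one parent — one path of length 2: r = (1/2)^2 = 1/4).
r to a first cousin = 1/8 (first cousins share one grandparent pair — two paths of length 4: r = 2·(1/2)^4 = 1/8).
r to a grandoffspring = 1/4 (two parent–offspring links: r = (1/2)^2 = 1/4).
Summing one r·B term per recipient: 3·0.25·0.474 + 3·0.125·0.354 + 4·0.25·0.541 = 1.02925.
1.02925 > 0.55: the indirect benefit exceeds the cost.

Yes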